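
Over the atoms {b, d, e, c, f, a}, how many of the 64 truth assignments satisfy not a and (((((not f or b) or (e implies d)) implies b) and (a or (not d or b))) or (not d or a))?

Initial set: {(not a and (((((not f or b) or (e implies d)) implies b) and (a or (not d or b))) or (not d or a)))}.
(not a and (((((not f or b) or (e implies d)) implies b) and (a or (not d or b))) or (not d or a))): α-rule — add not a, (((((not f or b) or (e implies d)) implies b) and (a or (not d or b))) or (not d or a)).
(((((not f or b) or (e implies d)) implies b) and (a or (not d or b))) or (not d or a)): β-rule — branch into ((((not f or b) or (e implies d)) implies b) and (a or (not d or b)))  //  (not d or a).
  branch 1 (add ((((not f or b) or (e implies d)) implies b) and (a or (not d or b)))):
    ((((not f or b) or (e implies d)) implies b) and (a or (not d or b))): α-rule — add (((not f or b) or (e implies d)) implies b), (a or (not d or b)).
    (((not f or b) or (e implies d)) implies b): β-rule — branch into not ((not f or b) or (e implies d))  //  b.
      branch 1.1 (add not ((not f or b) or (e implies d))):
        not ((not f or b) or (e implies d)): α-rule — add not (not f or b), not (e implies d).
        not (not f or b): α-rule — add not not f, not b.
        not (e implies d): α-rule — add e, not d.
        (a or (not d or b)): β-rule — branch into a  //  (not d or b).
          branch 1.1.1 (add a):
            × closes — contains both a and not a.
          branch 1.1.2 (add (not d or b)):
            (not d or b): β-rule — branch into not d  //  b.
              branch 1.1.2.1 (add not d):
                ○ open, literals {a=false, b=false, d=false, e=true, f=true}.
              branch 1.1.2.2 (add b):
                × closes — contains both b and not b.
      branch 1.2 (add b):
        (a or (not d or b)): β-rule — branch into a  //  (not d or b).
          branch 1.2.1 (add a):
            × closes — contains both a and not a.
          branch 1.2.2 (add (not d or b)):
            (not d or b): β-rule — branch into not d  //  b.
              branch 1.2.2.1 (add not d):
                ○ open, literals {a=false, b=true, d=false}.
              branch 1.2.2.2 (add b):
                ○ open, literals {a=false, b=true}.
  branch 2 (add (not d or a)):
    (not d or a): β-rule — branch into not d  //  a.
      branch 2.1 (add not d):
        ○ open, literals {a=false, d=false}.
      branch 2.2 (add a):
        × closes — contains both a and not a.
4 branches closed, 4 open.
Each open branch fixes some atoms; the unmentioned ones are free. Counting distinct full assignments: branch {a=false, b=false, d=false, e=true, f=true} (c) contributes 2 new; branch {a=false, b=true, d=false} (e, c, f) contributes 8 new; branch {a=false, b=true} (d, e, c, f) contributes 8 new; branch {a=false, d=false} (b, e, c, f) contributes 6 new. Total: 24.

24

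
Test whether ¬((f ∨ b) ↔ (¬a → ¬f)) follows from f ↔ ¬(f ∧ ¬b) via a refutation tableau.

Initial set: {(f ↔ ¬(f ∧ ¬b)); ¬¬((f ∨ b) ↔ (¬a → ¬f))}.
(f ↔ ¬(f ∧ ¬b)): β-rule — branch into f, ¬(f ∧ ¬b)  //  ¬f, ¬¬(f ∧ ¬b).
  branch 1 (add f, ¬(f ∧ ¬b)):
    ¬¬((f ∨ b) ↔ (¬a → ¬f)): β-rule — branch into (f ∨ b), (¬a → ¬f)  //  ¬(f ∨ b), ¬(¬a → ¬f).
      branch 1.1 (add (f ∨ b), (¬a → ¬f)):
        ¬(f ∧ ¬b): β-rule — branch into ¬f  //  ¬¬b.
          branch 1.1.1 (add ¬f):
            × closes — contains both f and ¬f.
          branch 1.1.2 (add ¬¬b):
            (f ∨ b): β-rule — branch into f  //  b.
              branch 1.1.2.1 (add f):
                (¬a → ¬f): β-rule — branch into ¬¬a  //  ¬f.
                  branch 1.1.2.1.1 (add ¬¬a):
                    ○ open, literals {a=true, b=true, f=true}.
                  branch 1.1.2.1.2 (add ¬f):
                    × closes — contains both f and ¬f.
              branch 1.1.2.2 (add b):
                (¬a → ¬f): β-rule — branch into ¬¬a  //  ¬f.
                  branch 1.1.2.2.1 (add ¬¬a):
                    ○ open, literals {a=true, b=true, f=true}.
                  branch 1.1.2.2.2 (add ¬f):
                    × closes — contains both f and ¬f.
      branch 1.2 (add ¬(f ∨ b), ¬(¬a → ¬f)):
        ¬(f ∨ b): α-rule — add ¬f, ¬b.
        × closes — contains both f and ¬f.
  branch 2 (add ¬f, ¬¬(f ∧ ¬b)):
    ¬¬(f ∧ ¬b): α-rule — add f, ¬b.
    × closes — contains both f and ¬f.
5 branches closed, 2 open.
An open branch gives a countermodel: a=true, b=true, f=true (unmentioned atoms arbitrary); the premises hold there but the conclusion fails.

No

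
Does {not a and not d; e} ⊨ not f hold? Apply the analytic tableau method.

No

Initial set: {(not a and not d); e; not not f}.
(not a and not d): α-rule — add not a, not d.
○ open, literals {a=F, d=F, e=T, f=T}.
0 branches closed, 1 open.
An open branch gives a countermodel: a=F, d=F, e=T, f=T (unmentioned atoms arbitrary); the premises hold there but the conclusion fails.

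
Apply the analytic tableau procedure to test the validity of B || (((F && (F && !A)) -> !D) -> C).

Assume the negation and expand:
Initial set: {!(B || (((F && (F && !A)) -> !D) -> C))}.
!(B || (((F && (F && !A)) -> !D) -> C)): α-rule — add !B, !(((F && (F && !A)) -> !D) -> C).
!(((F && (F && !A)) -> !D) -> C): α-rule — add ((F && (F && !A)) -> !D), !C.
((F && (F && !A)) -> !D): β-rule — branch into !(F && (F && !A))  //  !D.
  branch 1 (add !(F && (F && !A))):
    !(F && (F && !A)): β-rule — branch into !F  //  !(F && !A).
      branch 1.1 (add !F):
        ○ open, literals {B=false, C=false, F=false}.
      branch 1.2 (add !(F && !A)):
        !(F && !A): β-rule — branch into !F  //  !!A.
          branch 1.2.1 (add !F):
            ○ open, literals {B=false, C=false, F=false}.
          branch 1.2.2 (add !!A):
            ○ open, literals {A=true, B=false, C=false}.
  branch 2 (add !D):
    ○ open, literals {B=false, C=false, D=false}.
0 branches closed, 4 open.
An open branch gives a countermodel: B=false, C=false, F=false (unmentioned atoms arbitrary); under it the original formula is false.

Not valid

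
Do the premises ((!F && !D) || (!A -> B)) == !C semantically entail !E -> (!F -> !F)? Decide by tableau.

Yes

Initial set: {(((!F && !D) || (!A -> B)) == !C); !(!E -> (!F -> !F))}.
!(!E -> (!F -> !F)): α-rule — add !E, !(!F -> !F).
!(!F -> !F): α-rule — add !F, !!F.
× closes — contains both F and !F.
All 1 branch closes.
Every branch closed, so the premises entail the conclusion.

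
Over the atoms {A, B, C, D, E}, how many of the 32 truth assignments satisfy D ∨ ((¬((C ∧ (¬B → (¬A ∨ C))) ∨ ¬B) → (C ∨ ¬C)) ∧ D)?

Initial set: {(D ∨ ((¬((C ∧ (¬B → (¬A ∨ C))) ∨ ¬B) → (C ∨ ¬C)) ∧ D))}.
(D ∨ ((¬((C ∧ (¬B → (¬A ∨ C))) ∨ ¬B) → (C ∨ ¬C)) ∧ D)): β-rule — branch into D  //  ((¬((C ∧ (¬B → (¬A ∨ C))) ∨ ¬B) → (C ∨ ¬C)) ∧ D).
  branch 1 (add D):
    ○ open, literals {D=1}.
  branch 2 (add ((¬((C ∧ (¬B → (¬A ∨ C))) ∨ ¬B) → (C ∨ ¬C)) ∧ D)):
    ((¬((C ∧ (¬B → (¬A ∨ C))) ∨ ¬B) → (C ∨ ¬C)) ∧ D): α-rule — add (¬((C ∧ (¬B → (¬A ∨ C))) ∨ ¬B) → (C ∨ ¬C)), D.
    (¬((C ∧ (¬B → (¬A ∨ C))) ∨ ¬B) → (C ∨ ¬C)): β-rule — branch into ¬¬((C ∧ (¬B → (¬A ∨ C))) ∨ ¬B)  //  (C ∨ ¬C).
      branch 2.1 (add ¬¬((C ∧ (¬B → (¬A ∨ C))) ∨ ¬B)):
        ¬¬((C ∧ (¬B → (¬A ∨ C))) ∨ ¬B): β-rule — branch into (C ∧ (¬B → (¬A ∨ C)))  //  ¬B.
          branch 2.1.1 (add (C ∧ (¬B → (¬A ∨ C)))):
            (C ∧ (¬B → (¬A ∨ C))): α-rule — add C, (¬B → (¬A ∨ C)).
            (¬B → (¬A ∨ C)): β-rule — branch into ¬¬B  //  (¬A ∨ C).
              branch 2.1.1.1 (add ¬¬B):
                ○ open, literals {B=1, C=1, D=1}.
              branch 2.1.1.2 (add (¬A ∨ C)):
                (¬A ∨ C): β-rule — branch into ¬A  //  C.
                  branch 2.1.1.2.1 (add ¬A):
                    ○ open, literals {A=0, C=1, D=1}.
                  branch 2.1.1.2.2 (add C):
                    ○ open, literals {C=1, D=1}.
          branch 2.1.2 (add ¬B):
            ○ open, literals {B=0, D=1}.
      branch 2.2 (add (C ∨ ¬C)):
        (C ∨ ¬C): β-rule — branch into C  //  ¬C.
          branch 2.2.1 (add C):
            ○ open, literals {C=1, D=1}.
          branch 2.2.2 (add ¬C):
            ○ open, literals {C=0, D=1}.
0 branches closed, 7 open.
Each open branch fixes some atoms; the unmentioned ones are free. Counting distinct full assignments: branch {D=1} (A, B, C, E) contributes 16 new; branch {B=1, C=1, D=1} (A, E) contributes 0 new; branch {A=0, C=1, D=1} (B, E) contributes 0 new; branch {C=1, D=1} (A, B, E) contributes 0 new; branch {B=0, D=1} (A, C, E) contributes 0 new; branch {C=1, D=1} (A, B, E) contributes 0 new; branch {C=0, D=1} (A, B, E) contributes 0 new. Total: 16.

16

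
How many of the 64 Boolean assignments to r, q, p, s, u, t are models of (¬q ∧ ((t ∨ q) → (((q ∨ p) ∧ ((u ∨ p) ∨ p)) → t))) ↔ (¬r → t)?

32

Initial set: {((¬q ∧ ((t ∨ q) → (((q ∨ p) ∧ ((u ∨ p) ∨ p)) → t))) ↔ (¬r → t))}.
((¬q ∧ ((t ∨ q) → (((q ∨ p) ∧ ((u ∨ p) ∨ p)) → t))) ↔ (¬r → t)): β-rule — branch into (¬q ∧ ((t ∨ q) → (((q ∨ p) ∧ ((u ∨ p) ∨ p)) → t))), (¬r → t)  //  ¬(¬q ∧ ((t ∨ q) → (((q ∨ p) ∧ ((u ∨ p) ∨ p)) → t))), ¬(¬r → t).
  branch 1 (add (¬q ∧ ((t ∨ q) → (((q ∨ p) ∧ ((u ∨ p) ∨ p)) → t))), (¬r → t)):
    (¬q ∧ ((t ∨ q) → (((q ∨ p) ∧ ((u ∨ p) ∨ p)) → t))): α-rule — add ¬q, ((t ∨ q) → (((q ∨ p) ∧ ((u ∨ p) ∨ p)) → t)).
    (¬r → t): β-rule — branch into ¬¬r  //  t.
      branch 1.1 (add ¬¬r):
        ((t ∨ q) → (((q ∨ p) ∧ ((u ∨ p) ∨ p)) → t)): β-rule — branch into ¬(t ∨ q)  //  (((q ∨ p) ∧ ((u ∨ p) ∨ p)) → t).
          branch 1.1.1 (add ¬(t ∨ q)):
            ¬(t ∨ q): α-rule — add ¬t, ¬q.
            ○ open, literals {q=false, r=true, t=false}.
          branch 1.1.2 (add (((q ∨ p) ∧ ((u ∨ p) ∨ p)) → t)):
            (((q ∨ p) ∧ ((u ∨ p) ∨ p)) → t): β-rule — branch into ¬((q ∨ p) ∧ ((u ∨ p) ∨ p))  //  t.
              branch 1.1.2.1 (add ¬((q ∨ p) ∧ ((u ∨ p) ∨ p))):
                ¬((q ∨ p) ∧ ((u ∨ p) ∨ p)): β-rule — branch into ¬(q ∨ p)  //  ¬((u ∨ p) ∨ p).
                  branch 1.1.2.1.1 (add ¬(q ∨ p)):
                    ¬(q ∨ p): α-rule — add ¬q, ¬p.
                    ○ open, literals {p=false, q=false, r=true}.
                  branch 1.1.2.1.2 (add ¬((u ∨ p) ∨ p)):
                    ¬((u ∨ p) ∨ p): α-rule — add ¬(u ∨ p), ¬p.
                    ¬(u ∨ p): α-rule — add ¬u, ¬p.
                    ○ open, literals {p=false, q=false, r=true, u=false}.
              branch 1.1.2.2 (add t):
                ○ open, literals {q=false, r=true, t=true}.
      branch 1.2 (add t):
        ((t ∨ q) → (((q ∨ p) ∧ ((u ∨ p) ∨ p)) → t)): β-rule — branch into ¬(t ∨ q)  //  (((q ∨ p) ∧ ((u ∨ p) ∨ p)) → t).
          branch 1.2.1 (add ¬(t ∨ q)):
            ¬(t ∨ q): α-rule — add ¬t, ¬q.
            × closes — contains both t and ¬t.
          branch 1.2.2 (add (((q ∨ p) ∧ ((u ∨ p) ∨ p)) → t)):
            (((q ∨ p) ∧ ((u ∨ p) ∨ p)) → t): β-rule — branch into ¬((q ∨ p) ∧ ((u ∨ p) ∨ p))  //  t.
              branch 1.2.2.1 (add ¬((q ∨ p) ∧ ((u ∨ p) ∨ p))):
                ¬((q ∨ p) ∧ ((u ∨ p) ∨ p)): β-rule — branch into ¬(q ∨ p)  //  ¬((u ∨ p) ∨ p).
                  branch 1.2.2.1.1 (add ¬(q ∨ p)):
                    ¬(q ∨ p): α-rule — add ¬q, ¬p.
                    ○ open, literals {p=false, q=false, t=true}.
                  branch 1.2.2.1.2 (add ¬((u ∨ p) ∨ p)):
                    ¬((u ∨ p) ∨ p): α-rule — add ¬(u ∨ p), ¬p.
                    ¬(u ∨ p): α-rule — add ¬u, ¬p.
                    ○ open, literals {p=false, q=false, t=true, u=false}.
              branch 1.2.2.2 (add t):
                ○ open, literals {q=false, t=true}.
  branch 2 (add ¬(¬q ∧ ((t ∨ q) → (((q ∨ p) ∧ ((u ∨ p) ∨ p)) → t))), ¬(¬r → t)):
    ¬(¬r → t): α-rule — add ¬r, ¬t.
    ¬(¬q ∧ ((t ∨ q) → (((q ∨ p) ∧ ((u ∨ p) ∨ p)) → t))): β-rule — branch into ¬¬q  //  ¬((t ∨ q) → (((q ∨ p) ∧ ((u ∨ p) ∨ p)) → t)).
      branch 2.1 (add ¬¬q):
        ○ open, literals {q=true, r=false, t=false}.
      branch 2.2 (add ¬((t ∨ q) → (((q ∨ p) ∧ ((u ∨ p) ∨ p)) → t))):
        ¬((t ∨ q) → (((q ∨ p) ∧ ((u ∨ p) ∨ p)) → t)): α-rule — add (t ∨ q), ¬(((q ∨ p) ∧ ((u ∨ p) ∨ p)) → t).
        ¬(((q ∨ p) ∧ ((u ∨ p) ∨ p)) → t): α-rule — add ((q ∨ p) ∧ ((u ∨ p) ∨ p)), ¬t.
        ((q ∨ p) ∧ ((u ∨ p) ∨ p)): α-rule — add (q ∨ p), ((u ∨ p) ∨ p).
        (t ∨ q): β-rule — branch into t  //  q.
          branch 2.2.1 (add t):
            × closes — contains both t and ¬t.
          branch 2.2.2 (add q):
            (q ∨ p): β-rule — branch into q  //  p.
              branch 2.2.2.1 (add q):
                ((u ∨ p) ∨ p): β-rule — branch into (u ∨ p)  //  p.
                  branch 2.2.2.1.1 (add (u ∨ p)):
                    (u ∨ p): β-rule — branch into u  //  p.
                      branch 2.2.2.1.1.1 (add u):
                        ○ open, literals {q=true, r=false, t=false, u=true}.
                      branch 2.2.2.1.1.2 (add p):
                        ○ open, literals {p=true, q=true, r=false, t=false}.
                  branch 2.2.2.1.2 (add p):
                    ○ open, literals {p=true, q=true, r=false, t=false}.
              branch 2.2.2.2 (add p):
                ((u ∨ p) ∨ p): β-rule — branch into (u ∨ p)  //  p.
                  branch 2.2.2.2.1 (add (u ∨ p)):
                    (u ∨ p): β-rule — branch into u  //  p.
                      branch 2.2.2.2.1.1 (add u):
                        ○ open, literals {p=true, q=true, r=false, t=false, u=true}.
                      branch 2.2.2.2.1.2 (add p):
                        ○ open, literals {p=true, q=true, r=false, t=false}.
                  branch 2.2.2.2.2 (add p):
                    ○ open, literals {p=true, q=true, r=false, t=false}.
2 branches closed, 14 open.
Each open branch fixes some atoms; the unmentioned ones are free. Counting distinct full assignments: branch {q=false, r=true, t=false} (p, s, u) contributes 8 new; branch {p=false, q=false, r=true} (s, u, t) contributes 4 new; branch {p=false, q=false, r=true, u=false} (s, t) contributes 0 new; branch {q=false, r=true, t=true} (p, s, u) contributes 4 new; branch {p=false, q=false, t=true} (r, s, u) contributes 4 new; branch {p=false, q=false, t=true, u=false} (r, s) contributes 0 new; branch {q=false, t=true} (r, p, s, u) contributes 4 new; branch {q=true, r=false, t=false} (p, s, u) contributes 8 new; branch {q=true, r=false, t=false, u=true} (p, s) contributes 0 new; branch {p=true, q=true, r=false, t=false} (s, u) contributes 0 new; branch {p=true, q=true, r=false, t=false} (s, u) contributes 0 new; branch {p=true, q=true, r=false, t=false, u=true} (s) contributes 0 new; branch {p=true, q=true, r=false, t=false} (s, u) contributes 0 new; branch {p=true, q=true, r=false, t=false} (s, u) contributes 0 new. Total: 32.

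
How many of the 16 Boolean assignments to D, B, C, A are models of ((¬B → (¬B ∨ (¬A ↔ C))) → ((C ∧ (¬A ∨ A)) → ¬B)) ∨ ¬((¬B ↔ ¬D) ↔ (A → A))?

Initial set: {T (((¬B → (¬B ∨ (¬A ↔ C))) → ((C ∧ (¬A ∨ A)) → ¬B)) ∨ ¬((¬B ↔ ¬D) ↔ (A → A)))}.
T (((¬B → (¬B ∨ (¬A ↔ C))) → ((C ∧ (¬A ∨ A)) → ¬B)) ∨ ¬((¬B ↔ ¬D) ↔ (A → A))): β-rule — branch into T ((¬B → (¬B ∨ (¬A ↔ C))) → ((C ∧ (¬A ∨ A)) → ¬B))  //  T ¬((¬B ↔ ¬D) ↔ (A → A)).
  branch 1 (add T ((¬B → (¬B ∨ (¬A ↔ C))) → ((C ∧ (¬A ∨ A)) → ¬B))):
    T ((¬B → (¬B ∨ (¬A ↔ C))) → ((C ∧ (¬A ∨ A)) → ¬B)): β-rule — branch into F (¬B → (¬B ∨ (¬A ↔ C)))  //  T ((C ∧ (¬A ∨ A)) → ¬B).
      branch 1.1 (add F (¬B → (¬B ∨ (¬A ↔ C)))):
        F (¬B → (¬B ∨ (¬A ↔ C))): α-rule — add T ¬B, F (¬B ∨ (¬A ↔ C)).
        F (¬B ∨ (¬A ↔ C)): α-rule — add F ¬B, F (¬A ↔ C).
        × closes — contains both B and ¬B.
      branch 1.2 (add T ((C ∧ (¬A ∨ A)) → ¬B)):
        T ((C ∧ (¬A ∨ A)) → ¬B): β-rule — branch into F (C ∧ (¬A ∨ A))  //  T ¬B.
          branch 1.2.1 (add F (C ∧ (¬A ∨ A))):
            F (C ∧ (¬A ∨ A)): β-rule — branch into F C  //  F (¬A ∨ A).
              branch 1.2.1.1 (add F C):
                ○ open, literals {C=F}.
              branch 1.2.1.2 (add F (¬A ∨ A)):
                F (¬A ∨ A): α-rule — add F ¬A, F A.
                × closes — contains both A and ¬A.
          branch 1.2.2 (add T ¬B):
            ○ open, literals {B=F}.
  branch 2 (add T ¬((¬B ↔ ¬D) ↔ (A → A))):
    T ¬((¬B ↔ ¬D) ↔ (A → A)): β-rule — branch into T (¬B ↔ ¬D), F (A → A)  //  F (¬B ↔ ¬D), T (A → A).
      branch 2.1 (add T (¬B ↔ ¬D), F (A → A)):
        F (A → A): α-rule — add T A, F A.
        × closes — contains both A and ¬A.
      branch 2.2 (add F (¬B ↔ ¬D), T (A → A)):
        F (¬B ↔ ¬D): β-rule — branch into T ¬B, F ¬D  //  F ¬B, T ¬D.
          branch 2.2.1 (add T ¬B, F ¬D):
            T (A → A): β-rule — branch into F A  //  T A.
              branch 2.2.1.1 (add F A):
                ○ open, literals {A=F, B=F, D=T}.
              branch 2.2.1.2 (add T A):
                ○ open, literals {A=T, B=F, D=T}.
          branch 2.2.2 (add F ¬B, T ¬D):
            T (A → A): β-rule — branch into F A  //  T A.
              branch 2.2.2.1 (add F A):
                ○ open, literals {A=F, B=T, D=F}.
              branch 2.2.2.2 (add T A):
                ○ open, literals {A=T, B=T, D=F}.
3 branches closed, 6 open.
Each open branch fixes some atoms; the unmentioned ones are free. Counting distinct full assignments: branch {C=F} (D, B, A) contributes 8 new; branch {B=F} (D, C, A) contributes 4 new; branch {A=F, B=F, D=T} (C) contributes 0 new; branch {A=T, B=F, D=T} (C) contributes 0 new; branch {A=F, B=T, D=F} (C) contributes 1 new; branch {A=T, B=T, D=F} (C) contributes 1 new. Total: 14.

14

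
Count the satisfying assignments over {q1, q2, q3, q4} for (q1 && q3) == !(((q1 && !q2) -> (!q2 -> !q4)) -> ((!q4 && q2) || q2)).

Initial set: {((q1 && q3) == !(((q1 && !q2) -> (!q2 -> !q4)) -> ((!q4 && q2) || q2)))}.
((q1 && q3) == !(((q1 && !q2) -> (!q2 -> !q4)) -> ((!q4 && q2) || q2))): β-rule — branch into (q1 && q3), !(((q1 && !q2) -> (!q2 -> !q4)) -> ((!q4 && q2) || q2))  //  !(q1 && q3), !!(((q1 && !q2) -> (!q2 -> !q4)) -> ((!q4 && q2) || q2)).
  branch 1 (add (q1 && q3), !(((q1 && !q2) -> (!q2 -> !q4)) -> ((!q4 && q2) || q2))):
    (q1 && q3): α-rule — add q1, q3.
    !(((q1 && !q2) -> (!q2 -> !q4)) -> ((!q4 && q2) || q2)): α-rule — add ((q1 && !q2) -> (!q2 -> !q4)), !((!q4 && q2) || q2).
    !((!q4 && q2) || q2): α-rule — add !(!q4 && q2), !q2.
    ((q1 && !q2) -> (!q2 -> !q4)): β-rule — branch into !(q1 && !q2)  //  (!q2 -> !q4).
      branch 1.1 (add !(q1 && !q2)):
        !(!q4 && q2): β-rule — branch into !!q4  //  !q2.
          branch 1.1.1 (add !!q4):
            !(q1 && !q2): β-rule — branch into !q1  //  !!q2.
              branch 1.1.1.1 (add !q1):
                × closes — contains both q1 and !q1.
              branch 1.1.1.2 (add !!q2):
                × closes — contains both q2 and !q2.
          branch 1.1.2 (add !q2):
            !(q1 && !q2): β-rule — branch into !q1  //  !!q2.
              branch 1.1.2.1 (add !q1):
                × closes — contains both q1 and !q1.
              branch 1.1.2.2 (add !!q2):
                × closes — contains both q2 and !q2.
      branch 1.2 (add (!q2 -> !q4)):
        !(!q4 && q2): β-rule — branch into !!q4  //  !q2.
          branch 1.2.1 (add !!q4):
            (!q2 -> !q4): β-rule — branch into !!q2  //  !q4.
              branch 1.2.1.1 (add !!q2):
                × closes — contains both q2 and !q2.
              branch 1.2.1.2 (add !q4):
                × closes — contains both q4 and !q4.
          branch 1.2.2 (add !q2):
            (!q2 -> !q4): β-rule — branch into !!q2  //  !q4.
              branch 1.2.2.1 (add !!q2):
                × closes — contains both q2 and !q2.
              branch 1.2.2.2 (add !q4):
                ○ open, literals {q1=T, q2=F, q3=T, q4=F}.
  branch 2 (add !(q1 && q3), !!(((q1 && !q2) -> (!q2 -> !q4)) -> ((!q4 && q2) || q2))):
    !(q1 && q3): β-rule — branch into !q1  //  !q3.
      branch 2.1 (add !q1):
        !!(((q1 && !q2) -> (!q2 -> !q4)) -> ((!q4 && q2) || q2)): β-rule — branch into !((q1 && !q2) -> (!q2 -> !q4))  //  ((!q4 && q2) || q2).
          branch 2.1.1 (add !((q1 && !q2) -> (!q2 -> !q4))):
            !((q1 && !q2) -> (!q2 -> !q4)): α-rule — add (q1 && !q2), !(!q2 -> !q4).
            (q1 && !q2): α-rule — add q1, !q2.
            × closes — contains both q1 and !q1.
          branch 2.1.2 (add ((!q4 && q2) || q2)):
            ((!q4 && q2) || q2): β-rule — branch into (!q4 && q2)  //  q2.
              branch 2.1.2.1 (add (!q4 && q2)):
                (!q4 && q2): α-rule — add !q4, q2.
                ○ open, literals {q1=F, q2=T, q4=F}.
              branch 2.1.2.2 (add q2):
                ○ open, literals {q1=F, q2=T}.
      branch 2.2 (add !q3):
        !!(((q1 && !q2) -> (!q2 -> !q4)) -> ((!q4 && q2) || q2)): β-rule — branch into !((q1 && !q2) -> (!q2 -> !q4))  //  ((!q4 && q2) || q2).
          branch 2.2.1 (add !((q1 && !q2) -> (!q2 -> !q4))):
            !((q1 && !q2) -> (!q2 -> !q4)): α-rule — add (q1 && !q2), !(!q2 -> !q4).
            (q1 && !q2): α-rule — add q1, !q2.
            !(!q2 -> !q4): α-rule — add !q2, !!q4.
            ○ open, literals {q1=T, q2=F, q3=F, q4=T}.
          branch 2.2.2 (add ((!q4 && q2) || q2)):
            ((!q4 && q2) || q2): β-rule — branch into (!q4 && q2)  //  q2.
              branch 2.2.2.1 (add (!q4 && q2)):
                (!q4 && q2): α-rule — add !q4, q2.
                ○ open, literals {q2=T, q3=F, q4=F}.
              branch 2.2.2.2 (add q2):
                ○ open, literals {q2=T, q3=F}.
8 branches closed, 6 open.
Each open branch fixes some atoms; the unmentioned ones are free. Counting distinct full assignments: branch {q1=T, q2=F, q3=T, q4=F} (none free) contributes 1 new; branch {q1=F, q2=T, q4=F} (q3) contributes 2 new; branch {q1=F, q2=T} (q3, q4) contributes 2 new; branch {q1=T, q2=F, q3=F, q4=T} (none free) contributes 1 new; branch {q2=T, q3=F, q4=F} (q1) contributes 1 new; branch {q2=T, q3=F} (q1, q4) contributes 1 new. Total: 8.

8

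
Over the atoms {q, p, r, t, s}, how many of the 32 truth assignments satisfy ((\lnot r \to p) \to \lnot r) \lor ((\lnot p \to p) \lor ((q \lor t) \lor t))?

Initial set: {(((\lnot r \to p) \to \lnot r) \lor ((\lnot p \to p) \lor ((q \lor t) \lor t)))}.
(((\lnot r \to p) \to \lnot r) \lor ((\lnot p \to p) \lor ((q \lor t) \lor t))): β-rule — branch into ((\lnot r \to p) \to \lnot r)  //  ((\lnot p \to p) \lor ((q \lor t) \lor t)).
  branch 1 (add ((\lnot r \to p) \to \lnot r)):
    ((\lnot r \to p) \to \lnot r): β-rule — branch into \lnot (\lnot r \to p)  //  \lnot r.
      branch 1.1 (add \lnot (\lnot r \to p)):
        \lnot (\lnot r \to p): α-rule — add \lnot r, \lnot p.
        ○ open, literals {p=false, r=false}.
      branch 1.2 (add \lnot r):
        ○ open, literals {r=false}.
  branch 2 (add ((\lnot p \to p) \lor ((q \lor t) \lor t))):
    ((\lnot p \to p) \lor ((q \lor t) \lor t)): β-rule — branch into (\lnot p \to p)  //  ((q \lor t) \lor t).
      branch 2.1 (add (\lnot p \to p)):
        (\lnot p \to p): β-rule — branch into \lnot \lnot p  //  p.
          branch 2.1.1 (add \lnot \lnot p):
            ○ open, literals {p=true}.
          branch 2.1.2 (add p):
            ○ open, literals {p=true}.
      branch 2.2 (add ((q \lor t) \lor t)):
        ((q \lor t) \lor t): β-rule — branch into (q \lor t)  //  t.
          branch 2.2.1 (add (q \lor t)):
            (q \lor t): β-rule — branch into q  //  t.
              branch 2.2.1.1 (add q):
                ○ open, literals {q=true}.
              branch 2.2.1.2 (add t):
                ○ open, literals {t=true}.
          branch 2.2.2 (add t):
            ○ open, literals {t=true}.
0 branches closed, 7 open.
Each open branch fixes some atoms; the unmentioned ones are free. Counting distinct full assignments: branch {p=false, r=false} (q, t, s) contributes 8 new; branch {r=false} (q, p, t, s) contributes 8 new; branch {p=true} (q, r, t, s) contributes 8 new; branch {p=true} (q, r, t, s) contributes 0 new; branch {q=true} (p, r, t, s) contributes 4 new; branch {t=true} (q, p, r, s) contributes 2 new; branch {t=true} (q, p, r, s) contributes 0 new. Total: 30.

30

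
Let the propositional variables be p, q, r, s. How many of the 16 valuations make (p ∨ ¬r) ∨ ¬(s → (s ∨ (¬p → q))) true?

Initial set: {((p ∨ ¬r) ∨ ¬(s → (s ∨ (¬p → q))))}.
((p ∨ ¬r) ∨ ¬(s → (s ∨ (¬p → q)))): β-rule — branch into (p ∨ ¬r)  //  ¬(s → (s ∨ (¬p → q))).
  branch 1 (add (p ∨ ¬r)):
    (p ∨ ¬r): β-rule — branch into p  //  ¬r.
      branch 1.1 (add p):
        ○ open, literals {p=T}.
      branch 1.2 (add ¬r):
        ○ open, literals {r=F}.
  branch 2 (add ¬(s → (s ∨ (¬p → q)))):
    ¬(s → (s ∨ (¬p → q))): α-rule — add s, ¬(s ∨ (¬p → q)).
    ¬(s ∨ (¬p → q)): α-rule — add ¬s, ¬(¬p → q).
    × closes — contains both s and ¬s.
1 branch closed, 2 open.
Each open branch fixes some atoms; the unmentioned ones are free. Counting distinct full assignments: branch {p=T} (q, r, s) contributes 8 new; branch {r=F} (p, q, s) contributes 4 new. Total: 12.

12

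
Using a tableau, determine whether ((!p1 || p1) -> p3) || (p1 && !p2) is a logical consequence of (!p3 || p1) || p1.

Initial set: {((!p3 || p1) || p1); !(((!p1 || p1) -> p3) || (p1 && !p2))}.
!(((!p1 || p1) -> p3) || (p1 && !p2)): α-rule — add !((!p1 || p1) -> p3), !(p1 && !p2).
!((!p1 || p1) -> p3): α-rule — add (!p1 || p1), !p3.
((!p3 || p1) || p1): β-rule — branch into (!p3 || p1)  //  p1.
  branch 1 (add (!p3 || p1)):
    !(p1 && !p2): β-rule — branch into !p1  //  !!p2.
      branch 1.1 (add !p1):
        (!p1 || p1): β-rule — branch into !p1  //  p1.
          branch 1.1.1 (add !p1):
            (!p3 || p1): β-rule — branch into !p3  //  p1.
              branch 1.1.1.1 (add !p3):
                ○ open, literals {p1=F, p3=F}.
              branch 1.1.1.2 (add p1):
                × closes — contains both p1 and !p1.
          branch 1.1.2 (add p1):
            × closes — contains both p1 and !p1.
      branch 1.2 (add !!p2):
        (!p1 || p1): β-rule — branch into !p1  //  p1.
          branch 1.2.1 (add !p1):
            (!p3 || p1): β-rule — branch into !p3  //  p1.
              branch 1.2.1.1 (add !p3):
                ○ open, literals {p1=F, p2=T, p3=F}.
              branch 1.2.1.2 (add p1):
                × closes — contains both p1 and !p1.
          branch 1.2.2 (add p1):
            (!p3 || p1): β-rule — branch into !p3  //  p1.
              branch 1.2.2.1 (add !p3):
                ○ open, literals {p1=T, p2=T, p3=F}.
              branch 1.2.2.2 (add p1):
                ○ open, literals {p1=T, p2=T, p3=F}.
  branch 2 (add p1):
    !(p1 && !p2): β-rule — branch into !p1  //  !!p2.
      branch 2.1 (add !p1):
        × closes — contains both p1 and !p1.
      branch 2.2 (add !!p2):
        (!p1 || p1): β-rule — branch into !p1  //  p1.
          branch 2.2.1 (add !p1):
            × closes — contains both p1 and !p1.
          branch 2.2.2 (add p1):
            ○ open, literals {p1=T, p2=T, p3=F}.
5 branches closed, 5 open.
An open branch gives a countermodel: p1=F, p3=F (unmentioned atoms arbitrary); the premises hold there but the conclusion fails.

No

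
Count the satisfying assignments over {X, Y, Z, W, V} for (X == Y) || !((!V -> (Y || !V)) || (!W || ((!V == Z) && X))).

Initial set: {T ((X == Y) || !((!V -> (Y || !V)) || (!W || ((!V == Z) && X))))}.
T ((X == Y) || !((!V -> (Y || !V)) || (!W || ((!V == Z) && X)))): β-rule — branch into T (X == Y)  //  T !((!V -> (Y || !V)) || (!W || ((!V == Z) && X))).
  branch 1 (add T (X == Y)):
    T (X == Y): β-rule — branch into T X, T Y  //  F X, F Y.
      branch 1.1 (add T X, T Y):
        ○ open, literals {X=true, Y=true}.
      branch 1.2 (add F X, F Y):
        ○ open, literals {X=false, Y=false}.
  branch 2 (add T !((!V -> (Y || !V)) || (!W || ((!V == Z) && X)))):
    T !((!V -> (Y || !V)) || (!W || ((!V == Z) && X))): α-rule — add F (!V -> (Y || !V)), F (!W || ((!V == Z) && X)).
    F (!V -> (Y || !V)): α-rule — add T !V, F (Y || !V).
    F (!W || ((!V == Z) && X)): α-rule — add F !W, F ((!V == Z) && X).
    F (Y || !V): α-rule — add F Y, F !V.
    × closes — contains both V and !V.
1 branch closed, 2 open.
Each open branch fixes some atoms; the unmentioned ones are free. Counting distinct full assignments: branch {X=true, Y=true} (Z, W, V) contributes 8 new; branch {X=false, Y=false} (Z, W, V) contributes 8 new. Total: 16.

16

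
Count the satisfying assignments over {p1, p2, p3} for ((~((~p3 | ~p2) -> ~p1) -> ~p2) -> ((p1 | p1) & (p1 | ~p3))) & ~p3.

Initial set: {(((~((~p3 | ~p2) -> ~p1) -> ~p2) -> ((p1 | p1) & (p1 | ~p3))) & ~p3)}.
(((~((~p3 | ~p2) -> ~p1) -> ~p2) -> ((p1 | p1) & (p1 | ~p3))) & ~p3): α-rule — add ((~((~p3 | ~p2) -> ~p1) -> ~p2) -> ((p1 | p1) & (p1 | ~p3))), ~p3.
((~((~p3 | ~p2) -> ~p1) -> ~p2) -> ((p1 | p1) & (p1 | ~p3))): β-rule — branch into ~(~((~p3 | ~p2) -> ~p1) -> ~p2)  //  ((p1 | p1) & (p1 | ~p3)).
  branch 1 (add ~(~((~p3 | ~p2) -> ~p1) -> ~p2)):
    ~(~((~p3 | ~p2) -> ~p1) -> ~p2): α-rule — add ~((~p3 | ~p2) -> ~p1), ~~p2.
    ~((~p3 | ~p2) -> ~p1): α-rule — add (~p3 | ~p2), ~~p1.
    (~p3 | ~p2): β-rule — branch into ~p3  //  ~p2.
      branch 1.1 (add ~p3):
        ○ open, literals {p1=T, p2=T, p3=F}.
      branch 1.2 (add ~p2):
        × closes — contains both p2 and ~p2.
  branch 2 (add ((p1 | p1) & (p1 | ~p3))):
    ((p1 | p1) & (p1 | ~p3)): α-rule — add (p1 | p1), (p1 | ~p3).
    (p1 | p1): β-rule — branch into p1  //  p1.
      branch 2.1 (add p1):
        (p1 | ~p3): β-rule — branch into p1  //  ~p3.
          branch 2.1.1 (add p1):
            ○ open, literals {p1=T, p3=F}.
          branch 2.1.2 (add ~p3):
            ○ open, literals {p1=T, p3=F}.
      branch 2.2 (add p1):
        (p1 | ~p3): β-rule — branch into p1  //  ~p3.
          branch 2.2.1 (add p1):
            ○ open, literals {p1=T, p3=F}.
          branch 2.2.2 (add ~p3):
            ○ open, literals {p1=T, p3=F}.
1 branch closed, 5 open.
Each open branch fixes some atoms; the unmentioned ones are free. Counting distinct full assignments: branch {p1=T, p2=T, p3=F} (none free) contributes 1 new; branch {p1=T, p3=F} (p2) contributes 1 new; branch {p1=T, p3=F} (p2) contributes 0 new; branch {p1=T, p3=F} (p2) contributes 0 new; branch {p1=T, p3=F} (p2) contributes 0 new. Total: 2.

2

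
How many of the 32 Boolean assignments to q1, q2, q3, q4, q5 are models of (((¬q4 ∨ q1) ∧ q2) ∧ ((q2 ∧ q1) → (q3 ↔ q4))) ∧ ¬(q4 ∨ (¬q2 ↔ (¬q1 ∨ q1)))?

6

Initial set: {((((¬q4 ∨ q1) ∧ q2) ∧ ((q2 ∧ q1) → (q3 ↔ q4))) ∧ ¬(q4 ∨ (¬q2 ↔ (¬q1 ∨ q1))))}.
((((¬q4 ∨ q1) ∧ q2) ∧ ((q2 ∧ q1) → (q3 ↔ q4))) ∧ ¬(q4 ∨ (¬q2 ↔ (¬q1 ∨ q1)))): α-rule — add (((¬q4 ∨ q1) ∧ q2) ∧ ((q2 ∧ q1) → (q3 ↔ q4))), ¬(q4 ∨ (¬q2 ↔ (¬q1 ∨ q1))).
(((¬q4 ∨ q1) ∧ q2) ∧ ((q2 ∧ q1) → (q3 ↔ q4))): α-rule — add ((¬q4 ∨ q1) ∧ q2), ((q2 ∧ q1) → (q3 ↔ q4)).
¬(q4 ∨ (¬q2 ↔ (¬q1 ∨ q1))): α-rule — add ¬q4, ¬(¬q2 ↔ (¬q1 ∨ q1)).
((¬q4 ∨ q1) ∧ q2): α-rule — add (¬q4 ∨ q1), q2.
((q2 ∧ q1) → (q3 ↔ q4)): β-rule — branch into ¬(q2 ∧ q1)  //  (q3 ↔ q4).
  branch 1 (add ¬(q2 ∧ q1)):
    ¬(¬q2 ↔ (¬q1 ∨ q1)): β-rule — branch into ¬q2, ¬(¬q1 ∨ q1)  //  ¬¬q2, (¬q1 ∨ q1).
      branch 1.1 (add ¬q2, ¬(¬q1 ∨ q1)):
        × closes — contains both q2 and ¬q2.
      branch 1.2 (add ¬¬q2, (¬q1 ∨ q1)):
        (¬q4 ∨ q1): β-rule — branch into ¬q4  //  q1.
          branch 1.2.1 (add ¬q4):
            ¬(q2 ∧ q1): β-rule — branch into ¬q2  //  ¬q1.
              branch 1.2.1.1 (add ¬q2):
                × closes — contains both q2 and ¬q2.
              branch 1.2.1.2 (add ¬q1):
                (¬q1 ∨ q1): β-rule — branch into ¬q1  //  q1.
                  branch 1.2.1.2.1 (add ¬q1):
                    ○ open, literals {q1=false, q2=true, q4=false}.
                  branch 1.2.1.2.2 (add q1):
                    × closes — contains both q1 and ¬q1.
          branch 1.2.2 (add q1):
            ¬(q2 ∧ q1): β-rule — branch into ¬q2  //  ¬q1.
              branch 1.2.2.1 (add ¬q2):
                × closes — contains both q2 and ¬q2.
              branch 1.2.2.2 (add ¬q1):
                × closes — contains both q1 and ¬q1.
  branch 2 (add (q3 ↔ q4)):
    ¬(¬q2 ↔ (¬q1 ∨ q1)): β-rule — branch into ¬q2, ¬(¬q1 ∨ q1)  //  ¬¬q2, (¬q1 ∨ q1).
      branch 2.1 (add ¬q2, ¬(¬q1 ∨ q1)):
        × closes — contains both q2 and ¬q2.
      branch 2.2 (add ¬¬q2, (¬q1 ∨ q1)):
        (¬q4 ∨ q1): β-rule — branch into ¬q4  //  q1.
          branch 2.2.1 (add ¬q4):
            (q3 ↔ q4): β-rule — branch into q3, q4  //  ¬q3, ¬q4.
              branch 2.2.1.1 (add q3, q4):
                × closes — contains both q4 and ¬q4.
              branch 2.2.1.2 (add ¬q3, ¬q4):
                (¬q1 ∨ q1): β-rule — branch into ¬q1  //  q1.
                  branch 2.2.1.2.1 (add ¬q1):
                    ○ open, literals {q1=false, q2=true, q3=false, q4=false}.
                  branch 2.2.1.2.2 (add q1):
                    ○ open, literals {q1=true, q2=true, q3=false, q4=false}.
          branch 2.2.2 (add q1):
            (q3 ↔ q4): β-rule — branch into q3, q4  //  ¬q3, ¬q4.
              branch 2.2.2.1 (add q3, q4):
                × closes — contains both q4 and ¬q4.
              branch 2.2.2.2 (add ¬q3, ¬q4):
                (¬q1 ∨ q1): β-rule — branch into ¬q1  //  q1.
                  branch 2.2.2.2.1 (add ¬q1):
                    × closes — contains both q1 and ¬q1.
                  branch 2.2.2.2.2 (add q1):
                    ○ open, literals {q1=true, q2=true, q3=false, q4=false}.
9 branches closed, 4 open.
Each open branch fixes some atoms; the unmentioned ones are free. Counting distinct full assignments: branch {q1=false, q2=true, q4=false} (q3, q5) contributes 4 new; branch {q1=false, q2=true, q3=false, q4=false} (q5) contributes 0 new; branch {q1=true, q2=true, q3=false, q4=false} (q5) contributes 2 new; branch {q1=true, q2=true, q3=false, q4=false} (q5) contributes 0 new. Total: 6.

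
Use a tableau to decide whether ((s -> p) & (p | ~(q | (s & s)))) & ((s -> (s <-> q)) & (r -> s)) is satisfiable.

Initial set: {T (((s -> p) & (p | ~(q | (s & s)))) & ((s -> (s <-> q)) & (r -> s)))}.
T (((s -> p) & (p | ~(q | (s & s)))) & ((s -> (s <-> q)) & (r -> s))): α-rule — add T ((s -> p) & (p | ~(q | (s & s)))), T ((s -> (s <-> q)) & (r -> s)).
T ((s -> p) & (p | ~(q | (s & s)))): α-rule — add T (s -> p), T (p | ~(q | (s & s))).
T ((s -> (s <-> q)) & (r -> s)): α-rule — add T (s -> (s <-> q)), T (r -> s).
T (s -> p): β-rule — branch into F s  //  T p.
  branch 1 (add F s):
    T (p | ~(q | (s & s))): β-rule — branch into T p  //  T ~(q | (s & s)).
      branch 1.1 (add T p):
        T (s -> (s <-> q)): β-rule — branch into F s  //  T (s <-> q).
          branch 1.1.1 (add F s):
            T (r -> s): β-rule — branch into F r  //  T s.
              branch 1.1.1.1 (add F r):
                ○ open, literals {p=1, r=0, s=0}.
              branch 1.1.1.2 (add T s):
                × closes — contains both s and ~s.
          branch 1.1.2 (add T (s <-> q)):
            T (r -> s): β-rule — branch into F r  //  T s.
              branch 1.1.2.1 (add F r):
                T (s <-> q): β-rule — branch into T s, T q  //  F s, F q.
                  branch 1.1.2.1.1 (add T s, T q):
                    × closes — contains both s and ~s.
                  branch 1.1.2.1.2 (add F s, F q):
                    ○ open, literals {p=1, q=0, r=0, s=0}.
              branch 1.1.2.2 (add T s):
                × closes — contains both s and ~s.
      branch 1.2 (add T ~(q | (s & s))):
        T ~(q | (s & s)): α-rule — add F q, F (s & s).
        T (s -> (s <-> q)): β-rule — branch into F s  //  T (s <-> q).
          branch 1.2.1 (add F s):
            T (r -> s): β-rule — branch into F r  //  T s.
              branch 1.2.1.1 (add F r):
                F (s & s): β-rule — branch into F s  //  F s.
                  branch 1.2.1.1.1 (add F s):
                    ○ open, literals {q=0, r=0, s=0}.
                  branch 1.2.1.1.2 (add F s):
                    ○ open, literals {q=0, r=0, s=0}.
              branch 1.2.1.2 (add T s):
                × closes — contains both s and ~s.
          branch 1.2.2 (add T (s <-> q)):
            T (r -> s): β-rule — branch into F r  //  T s.
              branch 1.2.2.1 (add F r):
                F (s & s): β-rule — branch into F s  //  F s.
                  branch 1.2.2.1.1 (add F s):
                    T (s <-> q): β-rule — branch into T s, T q  //  F s, F q.
                      branch 1.2.2.1.1.1 (add T s, T q):
                        × closes — contains both s and ~s.
                      branch 1.2.2.1.1.2 (add F s, F q):
                        ○ open, literals {q=0, r=0, s=0}.
                  branch 1.2.2.1.2 (add F s):
                    T (s <-> q): β-rule — branch into T s, T q  //  F s, F q.
                      branch 1.2.2.1.2.1 (add T s, T q):
                        × closes — contains both s and ~s.
                      branch 1.2.2.1.2.2 (add F s, F q):
                        ○ open, literals {q=0, r=0, s=0}.
              branch 1.2.2.2 (add T s):
                × closes — contains both s and ~s.
  branch 2 (add T p):
    T (p | ~(q | (s & s))): β-rule — branch into T p  //  T ~(q | (s & s)).
      branch 2.1 (add T p):
        T (s -> (s <-> q)): β-rule — branch into F s  //  T (s <-> q).
          branch 2.1.1 (add F s):
            T (r -> s): β-rule — branch into F r  //  T s.
              branch 2.1.1.1 (add F r):
                ○ open, literals {p=1, r=0, s=0}.
              branch 2.1.1.2 (add T s):
                × closes — contains both s and ~s.
          branch 2.1.2 (add T (s <-> q)):
            T (r -> s): β-rule — branch into F r  //  T s.
              branch 2.1.2.1 (add F r):
                T (s <-> q): β-rule — branch into T s, T q  //  F s, F q.
                  branch 2.1.2.1.1 (add T s, T q):
                    ○ open, literals {p=1, q=1, r=0, s=1}.
                  branch 2.1.2.1.2 (add F s, F q):
                    ○ open, literals {p=1, q=0, r=0, s=0}.
              branch 2.1.2.2 (add T s):
                T (s <-> q): β-rule — branch into T s, T q  //  F s, F q.
                  branch 2.1.2.2.1 (add T s, T q):
                    ○ open, literals {p=1, q=1, s=1}.
                  branch 2.1.2.2.2 (add F s, F q):
                    × closes — contains both s and ~s.
      branch 2.2 (add T ~(q | (s & s))):
        T ~(q | (s & s)): α-rule — add F q, F (s & s).
        T (s -> (s <-> q)): β-rule — branch into F s  //  T (s <-> q).
          branch 2.2.1 (add F s):
            T (r -> s): β-rule — branch into F r  //  T s.
              branch 2.2.1.1 (add F r):
                F (s & s): β-rule — branch into F s  //  F s.
                  branch 2.2.1.1.1 (add F s):
                    ○ open, literals {p=1, q=0, r=0, s=0}.
                  branch 2.2.1.1.2 (add F s):
                    ○ open, literals {p=1, q=0, r=0, s=0}.
              branch 2.2.1.2 (add T s):
                × closes — contains both s and ~s.
          branch 2.2.2 (add T (s <-> q)):
            T (r -> s): β-rule — branch into F r  //  T s.
              branch 2.2.2.1 (add F r):
                F (s & s): β-rule — branch into F s  //  F s.
                  branch 2.2.2.1.1 (add F s):
                    T (s <-> q): β-rule — branch into T s, T q  //  F s, F q.
                      branch 2.2.2.1.1.1 (add T s, T q):
                        × closes — contains both s and ~s.
                      branch 2.2.2.1.1.2 (add F s, F q):
                        ○ open, literals {p=1, q=0, r=0, s=0}.
                  branch 2.2.2.1.2 (add F s):
                    T (s <-> q): β-rule — branch into T s, T q  //  F s, F q.
                      branch 2.2.2.1.2.1 (add T s, T q):
                        × closes — contains both s and ~s.
                      branch 2.2.2.1.2.2 (add F s, F q):
                        ○ open, literals {p=1, q=0, r=0, s=0}.
              branch 2.2.2.2 (add T s):
                F (s & s): β-rule — branch into F s  //  F s.
                  branch 2.2.2.2.1 (add F s):
                    × closes — contains both s and ~s.
                  branch 2.2.2.2.2 (add F s):
                    × closes — contains both s and ~s.
14 branches closed, 14 open.
An open branch gives a satisfying assignment: p=1, r=0, s=0.

Satisfiable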